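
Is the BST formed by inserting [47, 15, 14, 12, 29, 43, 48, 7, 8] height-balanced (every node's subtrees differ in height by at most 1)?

Tree (level-order array): [47, 15, 48, 14, 29, None, None, 12, None, None, 43, 7, None, None, None, None, 8]
Definition: a tree is height-balanced if, at every node, |h(left) - h(right)| <= 1 (empty subtree has height -1).
Bottom-up per-node check:
  node 8: h_left=-1, h_right=-1, diff=0 [OK], height=0
  node 7: h_left=-1, h_right=0, diff=1 [OK], height=1
  node 12: h_left=1, h_right=-1, diff=2 [FAIL (|1--1|=2 > 1)], height=2
  node 14: h_left=2, h_right=-1, diff=3 [FAIL (|2--1|=3 > 1)], height=3
  node 43: h_left=-1, h_right=-1, diff=0 [OK], height=0
  node 29: h_left=-1, h_right=0, diff=1 [OK], height=1
  node 15: h_left=3, h_right=1, diff=2 [FAIL (|3-1|=2 > 1)], height=4
  node 48: h_left=-1, h_right=-1, diff=0 [OK], height=0
  node 47: h_left=4, h_right=0, diff=4 [FAIL (|4-0|=4 > 1)], height=5
Node 12 violates the condition: |1 - -1| = 2 > 1.
Result: Not balanced


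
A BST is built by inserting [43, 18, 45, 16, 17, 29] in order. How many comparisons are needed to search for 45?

Search path for 45: 43 -> 45
Found: True
Comparisons: 2


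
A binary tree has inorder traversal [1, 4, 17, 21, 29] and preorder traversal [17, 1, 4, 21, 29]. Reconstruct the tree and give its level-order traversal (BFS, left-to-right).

Inorder:  [1, 4, 17, 21, 29]
Preorder: [17, 1, 4, 21, 29]
Algorithm: preorder visits root first, so consume preorder in order;
for each root, split the current inorder slice at that value into
left-subtree inorder and right-subtree inorder, then recurse.
Recursive splits:
  root=17; inorder splits into left=[1, 4], right=[21, 29]
  root=1; inorder splits into left=[], right=[4]
  root=4; inorder splits into left=[], right=[]
  root=21; inorder splits into left=[], right=[29]
  root=29; inorder splits into left=[], right=[]
Reconstructed level-order: [17, 1, 21, 4, 29]


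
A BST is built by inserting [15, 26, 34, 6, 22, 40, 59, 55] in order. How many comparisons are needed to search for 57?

Search path for 57: 15 -> 26 -> 34 -> 40 -> 59 -> 55
Found: False
Comparisons: 6


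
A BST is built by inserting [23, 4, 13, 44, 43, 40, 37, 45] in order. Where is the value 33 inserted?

Starting tree (level order): [23, 4, 44, None, 13, 43, 45, None, None, 40, None, None, None, 37]
Insertion path: 23 -> 44 -> 43 -> 40 -> 37
Result: insert 33 as left child of 37
Final tree (level order): [23, 4, 44, None, 13, 43, 45, None, None, 40, None, None, None, 37, None, 33]


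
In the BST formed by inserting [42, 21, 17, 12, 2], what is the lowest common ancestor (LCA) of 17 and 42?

Tree insertion order: [42, 21, 17, 12, 2]
Tree (level-order array): [42, 21, None, 17, None, 12, None, 2]
In a BST, the LCA of p=17, q=42 is the first node v on the
root-to-leaf path with p <= v <= q (go left if both < v, right if both > v).
Walk from root:
  at 42: 17 <= 42 <= 42, this is the LCA
LCA = 42


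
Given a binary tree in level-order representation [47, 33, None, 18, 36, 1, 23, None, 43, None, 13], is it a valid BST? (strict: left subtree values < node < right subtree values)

Level-order array: [47, 33, None, 18, 36, 1, 23, None, 43, None, 13]
Validate using subtree bounds (lo, hi): at each node, require lo < value < hi,
then recurse left with hi=value and right with lo=value.
Preorder trace (stopping at first violation):
  at node 47 with bounds (-inf, +inf): OK
  at node 33 with bounds (-inf, 47): OK
  at node 18 with bounds (-inf, 33): OK
  at node 1 with bounds (-inf, 18): OK
  at node 13 with bounds (1, 18): OK
  at node 23 with bounds (18, 33): OK
  at node 36 with bounds (33, 47): OK
  at node 43 with bounds (36, 47): OK
No violation found at any node.
Result: Valid BST


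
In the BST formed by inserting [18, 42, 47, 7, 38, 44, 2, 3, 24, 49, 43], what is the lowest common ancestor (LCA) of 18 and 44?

Tree insertion order: [18, 42, 47, 7, 38, 44, 2, 3, 24, 49, 43]
Tree (level-order array): [18, 7, 42, 2, None, 38, 47, None, 3, 24, None, 44, 49, None, None, None, None, 43]
In a BST, the LCA of p=18, q=44 is the first node v on the
root-to-leaf path with p <= v <= q (go left if both < v, right if both > v).
Walk from root:
  at 18: 18 <= 18 <= 44, this is the LCA
LCA = 18


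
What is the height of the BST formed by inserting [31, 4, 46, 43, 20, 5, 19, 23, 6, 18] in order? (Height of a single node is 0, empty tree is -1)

Insertion order: [31, 4, 46, 43, 20, 5, 19, 23, 6, 18]
Tree (level-order array): [31, 4, 46, None, 20, 43, None, 5, 23, None, None, None, 19, None, None, 6, None, None, 18]
Compute height bottom-up (empty subtree = -1):
  height(18) = 1 + max(-1, -1) = 0
  height(6) = 1 + max(-1, 0) = 1
  height(19) = 1 + max(1, -1) = 2
  height(5) = 1 + max(-1, 2) = 3
  height(23) = 1 + max(-1, -1) = 0
  height(20) = 1 + max(3, 0) = 4
  height(4) = 1 + max(-1, 4) = 5
  height(43) = 1 + max(-1, -1) = 0
  height(46) = 1 + max(0, -1) = 1
  height(31) = 1 + max(5, 1) = 6
Height = 6


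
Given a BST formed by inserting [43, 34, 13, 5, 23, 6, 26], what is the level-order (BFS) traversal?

Tree insertion order: [43, 34, 13, 5, 23, 6, 26]
Tree (level-order array): [43, 34, None, 13, None, 5, 23, None, 6, None, 26]
BFS from the root, enqueuing left then right child of each popped node:
  queue [43] -> pop 43, enqueue [34], visited so far: [43]
  queue [34] -> pop 34, enqueue [13], visited so far: [43, 34]
  queue [13] -> pop 13, enqueue [5, 23], visited so far: [43, 34, 13]
  queue [5, 23] -> pop 5, enqueue [6], visited so far: [43, 34, 13, 5]
  queue [23, 6] -> pop 23, enqueue [26], visited so far: [43, 34, 13, 5, 23]
  queue [6, 26] -> pop 6, enqueue [none], visited so far: [43, 34, 13, 5, 23, 6]
  queue [26] -> pop 26, enqueue [none], visited so far: [43, 34, 13, 5, 23, 6, 26]
Result: [43, 34, 13, 5, 23, 6, 26]


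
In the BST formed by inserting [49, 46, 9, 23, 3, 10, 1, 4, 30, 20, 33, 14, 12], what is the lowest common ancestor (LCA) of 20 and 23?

Tree insertion order: [49, 46, 9, 23, 3, 10, 1, 4, 30, 20, 33, 14, 12]
Tree (level-order array): [49, 46, None, 9, None, 3, 23, 1, 4, 10, 30, None, None, None, None, None, 20, None, 33, 14, None, None, None, 12]
In a BST, the LCA of p=20, q=23 is the first node v on the
root-to-leaf path with p <= v <= q (go left if both < v, right if both > v).
Walk from root:
  at 49: both 20 and 23 < 49, go left
  at 46: both 20 and 23 < 46, go left
  at 9: both 20 and 23 > 9, go right
  at 23: 20 <= 23 <= 23, this is the LCA
LCA = 23


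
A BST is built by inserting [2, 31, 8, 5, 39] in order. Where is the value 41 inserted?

Starting tree (level order): [2, None, 31, 8, 39, 5]
Insertion path: 2 -> 31 -> 39
Result: insert 41 as right child of 39
Final tree (level order): [2, None, 31, 8, 39, 5, None, None, 41]


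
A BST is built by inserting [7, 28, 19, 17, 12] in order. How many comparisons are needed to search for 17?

Search path for 17: 7 -> 28 -> 19 -> 17
Found: True
Comparisons: 4


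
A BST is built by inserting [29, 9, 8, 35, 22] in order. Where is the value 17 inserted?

Starting tree (level order): [29, 9, 35, 8, 22]
Insertion path: 29 -> 9 -> 22
Result: insert 17 as left child of 22
Final tree (level order): [29, 9, 35, 8, 22, None, None, None, None, 17]


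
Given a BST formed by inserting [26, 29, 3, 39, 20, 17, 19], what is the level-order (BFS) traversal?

Tree insertion order: [26, 29, 3, 39, 20, 17, 19]
Tree (level-order array): [26, 3, 29, None, 20, None, 39, 17, None, None, None, None, 19]
BFS from the root, enqueuing left then right child of each popped node:
  queue [26] -> pop 26, enqueue [3, 29], visited so far: [26]
  queue [3, 29] -> pop 3, enqueue [20], visited so far: [26, 3]
  queue [29, 20] -> pop 29, enqueue [39], visited so far: [26, 3, 29]
  queue [20, 39] -> pop 20, enqueue [17], visited so far: [26, 3, 29, 20]
  queue [39, 17] -> pop 39, enqueue [none], visited so far: [26, 3, 29, 20, 39]
  queue [17] -> pop 17, enqueue [19], visited so far: [26, 3, 29, 20, 39, 17]
  queue [19] -> pop 19, enqueue [none], visited so far: [26, 3, 29, 20, 39, 17, 19]
Result: [26, 3, 29, 20, 39, 17, 19]


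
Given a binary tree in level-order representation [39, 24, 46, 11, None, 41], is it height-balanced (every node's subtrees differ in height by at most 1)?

Tree (level-order array): [39, 24, 46, 11, None, 41]
Definition: a tree is height-balanced if, at every node, |h(left) - h(right)| <= 1 (empty subtree has height -1).
Bottom-up per-node check:
  node 11: h_left=-1, h_right=-1, diff=0 [OK], height=0
  node 24: h_left=0, h_right=-1, diff=1 [OK], height=1
  node 41: h_left=-1, h_right=-1, diff=0 [OK], height=0
  node 46: h_left=0, h_right=-1, diff=1 [OK], height=1
  node 39: h_left=1, h_right=1, diff=0 [OK], height=2
All nodes satisfy the balance condition.
Result: Balanced


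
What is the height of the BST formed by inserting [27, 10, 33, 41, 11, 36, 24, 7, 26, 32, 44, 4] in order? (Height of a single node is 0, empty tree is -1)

Insertion order: [27, 10, 33, 41, 11, 36, 24, 7, 26, 32, 44, 4]
Tree (level-order array): [27, 10, 33, 7, 11, 32, 41, 4, None, None, 24, None, None, 36, 44, None, None, None, 26]
Compute height bottom-up (empty subtree = -1):
  height(4) = 1 + max(-1, -1) = 0
  height(7) = 1 + max(0, -1) = 1
  height(26) = 1 + max(-1, -1) = 0
  height(24) = 1 + max(-1, 0) = 1
  height(11) = 1 + max(-1, 1) = 2
  height(10) = 1 + max(1, 2) = 3
  height(32) = 1 + max(-1, -1) = 0
  height(36) = 1 + max(-1, -1) = 0
  height(44) = 1 + max(-1, -1) = 0
  height(41) = 1 + max(0, 0) = 1
  height(33) = 1 + max(0, 1) = 2
  height(27) = 1 + max(3, 2) = 4
Height = 4


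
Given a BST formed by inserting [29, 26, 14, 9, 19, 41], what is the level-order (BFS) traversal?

Tree insertion order: [29, 26, 14, 9, 19, 41]
Tree (level-order array): [29, 26, 41, 14, None, None, None, 9, 19]
BFS from the root, enqueuing left then right child of each popped node:
  queue [29] -> pop 29, enqueue [26, 41], visited so far: [29]
  queue [26, 41] -> pop 26, enqueue [14], visited so far: [29, 26]
  queue [41, 14] -> pop 41, enqueue [none], visited so far: [29, 26, 41]
  queue [14] -> pop 14, enqueue [9, 19], visited so far: [29, 26, 41, 14]
  queue [9, 19] -> pop 9, enqueue [none], visited so far: [29, 26, 41, 14, 9]
  queue [19] -> pop 19, enqueue [none], visited so far: [29, 26, 41, 14, 9, 19]
Result: [29, 26, 41, 14, 9, 19]


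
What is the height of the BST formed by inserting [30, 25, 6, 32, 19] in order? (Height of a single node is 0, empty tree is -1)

Insertion order: [30, 25, 6, 32, 19]
Tree (level-order array): [30, 25, 32, 6, None, None, None, None, 19]
Compute height bottom-up (empty subtree = -1):
  height(19) = 1 + max(-1, -1) = 0
  height(6) = 1 + max(-1, 0) = 1
  height(25) = 1 + max(1, -1) = 2
  height(32) = 1 + max(-1, -1) = 0
  height(30) = 1 + max(2, 0) = 3
Height = 3


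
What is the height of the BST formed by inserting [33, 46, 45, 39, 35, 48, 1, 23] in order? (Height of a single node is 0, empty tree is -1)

Insertion order: [33, 46, 45, 39, 35, 48, 1, 23]
Tree (level-order array): [33, 1, 46, None, 23, 45, 48, None, None, 39, None, None, None, 35]
Compute height bottom-up (empty subtree = -1):
  height(23) = 1 + max(-1, -1) = 0
  height(1) = 1 + max(-1, 0) = 1
  height(35) = 1 + max(-1, -1) = 0
  height(39) = 1 + max(0, -1) = 1
  height(45) = 1 + max(1, -1) = 2
  height(48) = 1 + max(-1, -1) = 0
  height(46) = 1 + max(2, 0) = 3
  height(33) = 1 + max(1, 3) = 4
Height = 4


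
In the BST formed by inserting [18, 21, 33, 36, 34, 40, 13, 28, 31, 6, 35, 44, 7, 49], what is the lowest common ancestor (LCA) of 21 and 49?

Tree insertion order: [18, 21, 33, 36, 34, 40, 13, 28, 31, 6, 35, 44, 7, 49]
Tree (level-order array): [18, 13, 21, 6, None, None, 33, None, 7, 28, 36, None, None, None, 31, 34, 40, None, None, None, 35, None, 44, None, None, None, 49]
In a BST, the LCA of p=21, q=49 is the first node v on the
root-to-leaf path with p <= v <= q (go left if both < v, right if both > v).
Walk from root:
  at 18: both 21 and 49 > 18, go right
  at 21: 21 <= 21 <= 49, this is the LCA
LCA = 21


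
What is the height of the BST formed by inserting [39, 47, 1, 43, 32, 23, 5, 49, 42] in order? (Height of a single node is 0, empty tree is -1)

Insertion order: [39, 47, 1, 43, 32, 23, 5, 49, 42]
Tree (level-order array): [39, 1, 47, None, 32, 43, 49, 23, None, 42, None, None, None, 5]
Compute height bottom-up (empty subtree = -1):
  height(5) = 1 + max(-1, -1) = 0
  height(23) = 1 + max(0, -1) = 1
  height(32) = 1 + max(1, -1) = 2
  height(1) = 1 + max(-1, 2) = 3
  height(42) = 1 + max(-1, -1) = 0
  height(43) = 1 + max(0, -1) = 1
  height(49) = 1 + max(-1, -1) = 0
  height(47) = 1 + max(1, 0) = 2
  height(39) = 1 + max(3, 2) = 4
Height = 4


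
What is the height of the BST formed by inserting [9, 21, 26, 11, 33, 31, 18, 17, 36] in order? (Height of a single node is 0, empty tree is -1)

Insertion order: [9, 21, 26, 11, 33, 31, 18, 17, 36]
Tree (level-order array): [9, None, 21, 11, 26, None, 18, None, 33, 17, None, 31, 36]
Compute height bottom-up (empty subtree = -1):
  height(17) = 1 + max(-1, -1) = 0
  height(18) = 1 + max(0, -1) = 1
  height(11) = 1 + max(-1, 1) = 2
  height(31) = 1 + max(-1, -1) = 0
  height(36) = 1 + max(-1, -1) = 0
  height(33) = 1 + max(0, 0) = 1
  height(26) = 1 + max(-1, 1) = 2
  height(21) = 1 + max(2, 2) = 3
  height(9) = 1 + max(-1, 3) = 4
Height = 4


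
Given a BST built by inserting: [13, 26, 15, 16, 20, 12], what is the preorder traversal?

Tree insertion order: [13, 26, 15, 16, 20, 12]
Tree (level-order array): [13, 12, 26, None, None, 15, None, None, 16, None, 20]
Preorder traversal: [13, 12, 26, 15, 16, 20]


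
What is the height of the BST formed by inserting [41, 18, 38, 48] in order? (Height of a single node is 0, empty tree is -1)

Insertion order: [41, 18, 38, 48]
Tree (level-order array): [41, 18, 48, None, 38]
Compute height bottom-up (empty subtree = -1):
  height(38) = 1 + max(-1, -1) = 0
  height(18) = 1 + max(-1, 0) = 1
  height(48) = 1 + max(-1, -1) = 0
  height(41) = 1 + max(1, 0) = 2
Height = 2


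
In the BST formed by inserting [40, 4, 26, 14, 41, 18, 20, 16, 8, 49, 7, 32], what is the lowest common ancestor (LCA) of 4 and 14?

Tree insertion order: [40, 4, 26, 14, 41, 18, 20, 16, 8, 49, 7, 32]
Tree (level-order array): [40, 4, 41, None, 26, None, 49, 14, 32, None, None, 8, 18, None, None, 7, None, 16, 20]
In a BST, the LCA of p=4, q=14 is the first node v on the
root-to-leaf path with p <= v <= q (go left if both < v, right if both > v).
Walk from root:
  at 40: both 4 and 14 < 40, go left
  at 4: 4 <= 4 <= 14, this is the LCA
LCA = 4


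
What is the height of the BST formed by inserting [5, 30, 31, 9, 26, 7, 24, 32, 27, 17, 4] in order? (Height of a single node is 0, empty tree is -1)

Insertion order: [5, 30, 31, 9, 26, 7, 24, 32, 27, 17, 4]
Tree (level-order array): [5, 4, 30, None, None, 9, 31, 7, 26, None, 32, None, None, 24, 27, None, None, 17]
Compute height bottom-up (empty subtree = -1):
  height(4) = 1 + max(-1, -1) = 0
  height(7) = 1 + max(-1, -1) = 0
  height(17) = 1 + max(-1, -1) = 0
  height(24) = 1 + max(0, -1) = 1
  height(27) = 1 + max(-1, -1) = 0
  height(26) = 1 + max(1, 0) = 2
  height(9) = 1 + max(0, 2) = 3
  height(32) = 1 + max(-1, -1) = 0
  height(31) = 1 + max(-1, 0) = 1
  height(30) = 1 + max(3, 1) = 4
  height(5) = 1 + max(0, 4) = 5
Height = 5


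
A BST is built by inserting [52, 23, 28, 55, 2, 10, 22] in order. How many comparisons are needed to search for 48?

Search path for 48: 52 -> 23 -> 28
Found: False
Comparisons: 3


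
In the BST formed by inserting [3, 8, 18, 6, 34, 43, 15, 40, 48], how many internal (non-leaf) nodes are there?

Tree built from: [3, 8, 18, 6, 34, 43, 15, 40, 48]
Tree (level-order array): [3, None, 8, 6, 18, None, None, 15, 34, None, None, None, 43, 40, 48]
Rule: An internal node has at least one child.
Per-node child counts:
  node 3: 1 child(ren)
  node 8: 2 child(ren)
  node 6: 0 child(ren)
  node 18: 2 child(ren)
  node 15: 0 child(ren)
  node 34: 1 child(ren)
  node 43: 2 child(ren)
  node 40: 0 child(ren)
  node 48: 0 child(ren)
Matching nodes: [3, 8, 18, 34, 43]
Count of internal (non-leaf) nodes: 5


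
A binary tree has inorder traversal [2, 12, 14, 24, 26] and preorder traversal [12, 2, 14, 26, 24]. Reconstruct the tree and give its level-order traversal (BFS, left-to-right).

Inorder:  [2, 12, 14, 24, 26]
Preorder: [12, 2, 14, 26, 24]
Algorithm: preorder visits root first, so consume preorder in order;
for each root, split the current inorder slice at that value into
left-subtree inorder and right-subtree inorder, then recurse.
Recursive splits:
  root=12; inorder splits into left=[2], right=[14, 24, 26]
  root=2; inorder splits into left=[], right=[]
  root=14; inorder splits into left=[], right=[24, 26]
  root=26; inorder splits into left=[24], right=[]
  root=24; inorder splits into left=[], right=[]
Reconstructed level-order: [12, 2, 14, 26, 24]


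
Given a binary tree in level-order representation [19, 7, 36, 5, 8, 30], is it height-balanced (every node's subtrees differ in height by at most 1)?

Tree (level-order array): [19, 7, 36, 5, 8, 30]
Definition: a tree is height-balanced if, at every node, |h(left) - h(right)| <= 1 (empty subtree has height -1).
Bottom-up per-node check:
  node 5: h_left=-1, h_right=-1, diff=0 [OK], height=0
  node 8: h_left=-1, h_right=-1, diff=0 [OK], height=0
  node 7: h_left=0, h_right=0, diff=0 [OK], height=1
  node 30: h_left=-1, h_right=-1, diff=0 [OK], height=0
  node 36: h_left=0, h_right=-1, diff=1 [OK], height=1
  node 19: h_left=1, h_right=1, diff=0 [OK], height=2
All nodes satisfy the balance condition.
Result: Balanced


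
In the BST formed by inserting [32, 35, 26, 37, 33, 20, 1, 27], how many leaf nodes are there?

Tree built from: [32, 35, 26, 37, 33, 20, 1, 27]
Tree (level-order array): [32, 26, 35, 20, 27, 33, 37, 1]
Rule: A leaf has 0 children.
Per-node child counts:
  node 32: 2 child(ren)
  node 26: 2 child(ren)
  node 20: 1 child(ren)
  node 1: 0 child(ren)
  node 27: 0 child(ren)
  node 35: 2 child(ren)
  node 33: 0 child(ren)
  node 37: 0 child(ren)
Matching nodes: [1, 27, 33, 37]
Count of leaf nodes: 4


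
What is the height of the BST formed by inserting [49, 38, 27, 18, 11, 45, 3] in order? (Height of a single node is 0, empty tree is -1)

Insertion order: [49, 38, 27, 18, 11, 45, 3]
Tree (level-order array): [49, 38, None, 27, 45, 18, None, None, None, 11, None, 3]
Compute height bottom-up (empty subtree = -1):
  height(3) = 1 + max(-1, -1) = 0
  height(11) = 1 + max(0, -1) = 1
  height(18) = 1 + max(1, -1) = 2
  height(27) = 1 + max(2, -1) = 3
  height(45) = 1 + max(-1, -1) = 0
  height(38) = 1 + max(3, 0) = 4
  height(49) = 1 + max(4, -1) = 5
Height = 5


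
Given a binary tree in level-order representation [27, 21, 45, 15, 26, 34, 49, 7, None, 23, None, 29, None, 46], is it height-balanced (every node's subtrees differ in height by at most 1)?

Tree (level-order array): [27, 21, 45, 15, 26, 34, 49, 7, None, 23, None, 29, None, 46]
Definition: a tree is height-balanced if, at every node, |h(left) - h(right)| <= 1 (empty subtree has height -1).
Bottom-up per-node check:
  node 7: h_left=-1, h_right=-1, diff=0 [OK], height=0
  node 15: h_left=0, h_right=-1, diff=1 [OK], height=1
  node 23: h_left=-1, h_right=-1, diff=0 [OK], height=0
  node 26: h_left=0, h_right=-1, diff=1 [OK], height=1
  node 21: h_left=1, h_right=1, diff=0 [OK], height=2
  node 29: h_left=-1, h_right=-1, diff=0 [OK], height=0
  node 34: h_left=0, h_right=-1, diff=1 [OK], height=1
  node 46: h_left=-1, h_right=-1, diff=0 [OK], height=0
  node 49: h_left=0, h_right=-1, diff=1 [OK], height=1
  node 45: h_left=1, h_right=1, diff=0 [OK], height=2
  node 27: h_left=2, h_right=2, diff=0 [OK], height=3
All nodes satisfy the balance condition.
Result: Balanced


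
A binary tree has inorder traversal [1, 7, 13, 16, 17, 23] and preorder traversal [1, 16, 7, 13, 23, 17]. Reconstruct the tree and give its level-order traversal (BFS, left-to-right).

Inorder:  [1, 7, 13, 16, 17, 23]
Preorder: [1, 16, 7, 13, 23, 17]
Algorithm: preorder visits root first, so consume preorder in order;
for each root, split the current inorder slice at that value into
left-subtree inorder and right-subtree inorder, then recurse.
Recursive splits:
  root=1; inorder splits into left=[], right=[7, 13, 16, 17, 23]
  root=16; inorder splits into left=[7, 13], right=[17, 23]
  root=7; inorder splits into left=[], right=[13]
  root=13; inorder splits into left=[], right=[]
  root=23; inorder splits into left=[17], right=[]
  root=17; inorder splits into left=[], right=[]
Reconstructed level-order: [1, 16, 7, 23, 13, 17]


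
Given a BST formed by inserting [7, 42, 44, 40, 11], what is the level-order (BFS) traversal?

Tree insertion order: [7, 42, 44, 40, 11]
Tree (level-order array): [7, None, 42, 40, 44, 11]
BFS from the root, enqueuing left then right child of each popped node:
  queue [7] -> pop 7, enqueue [42], visited so far: [7]
  queue [42] -> pop 42, enqueue [40, 44], visited so far: [7, 42]
  queue [40, 44] -> pop 40, enqueue [11], visited so far: [7, 42, 40]
  queue [44, 11] -> pop 44, enqueue [none], visited so far: [7, 42, 40, 44]
  queue [11] -> pop 11, enqueue [none], visited so far: [7, 42, 40, 44, 11]
Result: [7, 42, 40, 44, 11]


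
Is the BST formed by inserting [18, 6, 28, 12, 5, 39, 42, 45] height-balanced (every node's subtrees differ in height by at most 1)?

Tree (level-order array): [18, 6, 28, 5, 12, None, 39, None, None, None, None, None, 42, None, 45]
Definition: a tree is height-balanced if, at every node, |h(left) - h(right)| <= 1 (empty subtree has height -1).
Bottom-up per-node check:
  node 5: h_left=-1, h_right=-1, diff=0 [OK], height=0
  node 12: h_left=-1, h_right=-1, diff=0 [OK], height=0
  node 6: h_left=0, h_right=0, diff=0 [OK], height=1
  node 45: h_left=-1, h_right=-1, diff=0 [OK], height=0
  node 42: h_left=-1, h_right=0, diff=1 [OK], height=1
  node 39: h_left=-1, h_right=1, diff=2 [FAIL (|-1-1|=2 > 1)], height=2
  node 28: h_left=-1, h_right=2, diff=3 [FAIL (|-1-2|=3 > 1)], height=3
  node 18: h_left=1, h_right=3, diff=2 [FAIL (|1-3|=2 > 1)], height=4
Node 39 violates the condition: |-1 - 1| = 2 > 1.
Result: Not balanced


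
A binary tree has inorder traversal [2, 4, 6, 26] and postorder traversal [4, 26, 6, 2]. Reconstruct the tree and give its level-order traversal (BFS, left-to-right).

Inorder:   [2, 4, 6, 26]
Postorder: [4, 26, 6, 2]
Algorithm: postorder visits root last, so walk postorder right-to-left;
each value is the root of the current inorder slice — split it at that
value, recurse on the right subtree first, then the left.
Recursive splits:
  root=2; inorder splits into left=[], right=[4, 6, 26]
  root=6; inorder splits into left=[4], right=[26]
  root=26; inorder splits into left=[], right=[]
  root=4; inorder splits into left=[], right=[]
Reconstructed level-order: [2, 6, 4, 26]


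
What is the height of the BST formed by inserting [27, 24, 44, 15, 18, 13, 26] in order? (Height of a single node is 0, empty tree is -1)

Insertion order: [27, 24, 44, 15, 18, 13, 26]
Tree (level-order array): [27, 24, 44, 15, 26, None, None, 13, 18]
Compute height bottom-up (empty subtree = -1):
  height(13) = 1 + max(-1, -1) = 0
  height(18) = 1 + max(-1, -1) = 0
  height(15) = 1 + max(0, 0) = 1
  height(26) = 1 + max(-1, -1) = 0
  height(24) = 1 + max(1, 0) = 2
  height(44) = 1 + max(-1, -1) = 0
  height(27) = 1 + max(2, 0) = 3
Height = 3


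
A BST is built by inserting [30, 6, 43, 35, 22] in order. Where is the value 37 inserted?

Starting tree (level order): [30, 6, 43, None, 22, 35]
Insertion path: 30 -> 43 -> 35
Result: insert 37 as right child of 35
Final tree (level order): [30, 6, 43, None, 22, 35, None, None, None, None, 37]


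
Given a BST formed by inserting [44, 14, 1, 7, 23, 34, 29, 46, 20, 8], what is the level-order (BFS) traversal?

Tree insertion order: [44, 14, 1, 7, 23, 34, 29, 46, 20, 8]
Tree (level-order array): [44, 14, 46, 1, 23, None, None, None, 7, 20, 34, None, 8, None, None, 29]
BFS from the root, enqueuing left then right child of each popped node:
  queue [44] -> pop 44, enqueue [14, 46], visited so far: [44]
  queue [14, 46] -> pop 14, enqueue [1, 23], visited so far: [44, 14]
  queue [46, 1, 23] -> pop 46, enqueue [none], visited so far: [44, 14, 46]
  queue [1, 23] -> pop 1, enqueue [7], visited so far: [44, 14, 46, 1]
  queue [23, 7] -> pop 23, enqueue [20, 34], visited so far: [44, 14, 46, 1, 23]
  queue [7, 20, 34] -> pop 7, enqueue [8], visited so far: [44, 14, 46, 1, 23, 7]
  queue [20, 34, 8] -> pop 20, enqueue [none], visited so far: [44, 14, 46, 1, 23, 7, 20]
  queue [34, 8] -> pop 34, enqueue [29], visited so far: [44, 14, 46, 1, 23, 7, 20, 34]
  queue [8, 29] -> pop 8, enqueue [none], visited so far: [44, 14, 46, 1, 23, 7, 20, 34, 8]
  queue [29] -> pop 29, enqueue [none], visited so far: [44, 14, 46, 1, 23, 7, 20, 34, 8, 29]
Result: [44, 14, 46, 1, 23, 7, 20, 34, 8, 29]


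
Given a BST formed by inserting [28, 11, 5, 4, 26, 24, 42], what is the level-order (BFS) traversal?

Tree insertion order: [28, 11, 5, 4, 26, 24, 42]
Tree (level-order array): [28, 11, 42, 5, 26, None, None, 4, None, 24]
BFS from the root, enqueuing left then right child of each popped node:
  queue [28] -> pop 28, enqueue [11, 42], visited so far: [28]
  queue [11, 42] -> pop 11, enqueue [5, 26], visited so far: [28, 11]
  queue [42, 5, 26] -> pop 42, enqueue [none], visited so far: [28, 11, 42]
  queue [5, 26] -> pop 5, enqueue [4], visited so far: [28, 11, 42, 5]
  queue [26, 4] -> pop 26, enqueue [24], visited so far: [28, 11, 42, 5, 26]
  queue [4, 24] -> pop 4, enqueue [none], visited so far: [28, 11, 42, 5, 26, 4]
  queue [24] -> pop 24, enqueue [none], visited so far: [28, 11, 42, 5, 26, 4, 24]
Result: [28, 11, 42, 5, 26, 4, 24]


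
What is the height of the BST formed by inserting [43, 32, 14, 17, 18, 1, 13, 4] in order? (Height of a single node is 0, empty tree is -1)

Insertion order: [43, 32, 14, 17, 18, 1, 13, 4]
Tree (level-order array): [43, 32, None, 14, None, 1, 17, None, 13, None, 18, 4]
Compute height bottom-up (empty subtree = -1):
  height(4) = 1 + max(-1, -1) = 0
  height(13) = 1 + max(0, -1) = 1
  height(1) = 1 + max(-1, 1) = 2
  height(18) = 1 + max(-1, -1) = 0
  height(17) = 1 + max(-1, 0) = 1
  height(14) = 1 + max(2, 1) = 3
  height(32) = 1 + max(3, -1) = 4
  height(43) = 1 + max(4, -1) = 5
Height = 5


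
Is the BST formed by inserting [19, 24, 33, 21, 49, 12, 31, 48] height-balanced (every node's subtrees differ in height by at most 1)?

Tree (level-order array): [19, 12, 24, None, None, 21, 33, None, None, 31, 49, None, None, 48]
Definition: a tree is height-balanced if, at every node, |h(left) - h(right)| <= 1 (empty subtree has height -1).
Bottom-up per-node check:
  node 12: h_left=-1, h_right=-1, diff=0 [OK], height=0
  node 21: h_left=-1, h_right=-1, diff=0 [OK], height=0
  node 31: h_left=-1, h_right=-1, diff=0 [OK], height=0
  node 48: h_left=-1, h_right=-1, diff=0 [OK], height=0
  node 49: h_left=0, h_right=-1, diff=1 [OK], height=1
  node 33: h_left=0, h_right=1, diff=1 [OK], height=2
  node 24: h_left=0, h_right=2, diff=2 [FAIL (|0-2|=2 > 1)], height=3
  node 19: h_left=0, h_right=3, diff=3 [FAIL (|0-3|=3 > 1)], height=4
Node 24 violates the condition: |0 - 2| = 2 > 1.
Result: Not balanced


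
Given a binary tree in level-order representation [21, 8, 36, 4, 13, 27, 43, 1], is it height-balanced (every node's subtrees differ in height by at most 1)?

Tree (level-order array): [21, 8, 36, 4, 13, 27, 43, 1]
Definition: a tree is height-balanced if, at every node, |h(left) - h(right)| <= 1 (empty subtree has height -1).
Bottom-up per-node check:
  node 1: h_left=-1, h_right=-1, diff=0 [OK], height=0
  node 4: h_left=0, h_right=-1, diff=1 [OK], height=1
  node 13: h_left=-1, h_right=-1, diff=0 [OK], height=0
  node 8: h_left=1, h_right=0, diff=1 [OK], height=2
  node 27: h_left=-1, h_right=-1, diff=0 [OK], height=0
  node 43: h_left=-1, h_right=-1, diff=0 [OK], height=0
  node 36: h_left=0, h_right=0, diff=0 [OK], height=1
  node 21: h_left=2, h_right=1, diff=1 [OK], height=3
All nodes satisfy the balance condition.
Result: Balanced


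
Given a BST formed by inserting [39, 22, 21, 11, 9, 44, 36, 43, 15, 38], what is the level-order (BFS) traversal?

Tree insertion order: [39, 22, 21, 11, 9, 44, 36, 43, 15, 38]
Tree (level-order array): [39, 22, 44, 21, 36, 43, None, 11, None, None, 38, None, None, 9, 15]
BFS from the root, enqueuing left then right child of each popped node:
  queue [39] -> pop 39, enqueue [22, 44], visited so far: [39]
  queue [22, 44] -> pop 22, enqueue [21, 36], visited so far: [39, 22]
  queue [44, 21, 36] -> pop 44, enqueue [43], visited so far: [39, 22, 44]
  queue [21, 36, 43] -> pop 21, enqueue [11], visited so far: [39, 22, 44, 21]
  queue [36, 43, 11] -> pop 36, enqueue [38], visited so far: [39, 22, 44, 21, 36]
  queue [43, 11, 38] -> pop 43, enqueue [none], visited so far: [39, 22, 44, 21, 36, 43]
  queue [11, 38] -> pop 11, enqueue [9, 15], visited so far: [39, 22, 44, 21, 36, 43, 11]
  queue [38, 9, 15] -> pop 38, enqueue [none], visited so far: [39, 22, 44, 21, 36, 43, 11, 38]
  queue [9, 15] -> pop 9, enqueue [none], visited so far: [39, 22, 44, 21, 36, 43, 11, 38, 9]
  queue [15] -> pop 15, enqueue [none], visited so far: [39, 22, 44, 21, 36, 43, 11, 38, 9, 15]
Result: [39, 22, 44, 21, 36, 43, 11, 38, 9, 15]


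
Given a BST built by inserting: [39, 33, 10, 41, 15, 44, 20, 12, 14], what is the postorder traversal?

Tree insertion order: [39, 33, 10, 41, 15, 44, 20, 12, 14]
Tree (level-order array): [39, 33, 41, 10, None, None, 44, None, 15, None, None, 12, 20, None, 14]
Postorder traversal: [14, 12, 20, 15, 10, 33, 44, 41, 39]


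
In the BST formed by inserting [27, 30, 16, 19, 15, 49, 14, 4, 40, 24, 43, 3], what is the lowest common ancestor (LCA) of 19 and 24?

Tree insertion order: [27, 30, 16, 19, 15, 49, 14, 4, 40, 24, 43, 3]
Tree (level-order array): [27, 16, 30, 15, 19, None, 49, 14, None, None, 24, 40, None, 4, None, None, None, None, 43, 3]
In a BST, the LCA of p=19, q=24 is the first node v on the
root-to-leaf path with p <= v <= q (go left if both < v, right if both > v).
Walk from root:
  at 27: both 19 and 24 < 27, go left
  at 16: both 19 and 24 > 16, go right
  at 19: 19 <= 19 <= 24, this is the LCA
LCA = 19


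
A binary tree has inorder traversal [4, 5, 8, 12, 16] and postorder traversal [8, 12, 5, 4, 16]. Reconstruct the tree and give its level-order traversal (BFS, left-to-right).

Inorder:   [4, 5, 8, 12, 16]
Postorder: [8, 12, 5, 4, 16]
Algorithm: postorder visits root last, so walk postorder right-to-left;
each value is the root of the current inorder slice — split it at that
value, recurse on the right subtree first, then the left.
Recursive splits:
  root=16; inorder splits into left=[4, 5, 8, 12], right=[]
  root=4; inorder splits into left=[], right=[5, 8, 12]
  root=5; inorder splits into left=[], right=[8, 12]
  root=12; inorder splits into left=[8], right=[]
  root=8; inorder splits into left=[], right=[]
Reconstructed level-order: [16, 4, 5, 12, 8]


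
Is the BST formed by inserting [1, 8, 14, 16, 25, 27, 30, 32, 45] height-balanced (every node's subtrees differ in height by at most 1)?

Tree (level-order array): [1, None, 8, None, 14, None, 16, None, 25, None, 27, None, 30, None, 32, None, 45]
Definition: a tree is height-balanced if, at every node, |h(left) - h(right)| <= 1 (empty subtree has height -1).
Bottom-up per-node check:
  node 45: h_left=-1, h_right=-1, diff=0 [OK], height=0
  node 32: h_left=-1, h_right=0, diff=1 [OK], height=1
  node 30: h_left=-1, h_right=1, diff=2 [FAIL (|-1-1|=2 > 1)], height=2
  node 27: h_left=-1, h_right=2, diff=3 [FAIL (|-1-2|=3 > 1)], height=3
  node 25: h_left=-1, h_right=3, diff=4 [FAIL (|-1-3|=4 > 1)], height=4
  node 16: h_left=-1, h_right=4, diff=5 [FAIL (|-1-4|=5 > 1)], height=5
  node 14: h_left=-1, h_right=5, diff=6 [FAIL (|-1-5|=6 > 1)], height=6
  node 8: h_left=-1, h_right=6, diff=7 [FAIL (|-1-6|=7 > 1)], height=7
  node 1: h_left=-1, h_right=7, diff=8 [FAIL (|-1-7|=8 > 1)], height=8
Node 30 violates the condition: |-1 - 1| = 2 > 1.
Result: Not balanced


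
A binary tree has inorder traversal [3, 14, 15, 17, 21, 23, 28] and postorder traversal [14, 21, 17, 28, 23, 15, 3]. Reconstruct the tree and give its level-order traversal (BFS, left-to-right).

Inorder:   [3, 14, 15, 17, 21, 23, 28]
Postorder: [14, 21, 17, 28, 23, 15, 3]
Algorithm: postorder visits root last, so walk postorder right-to-left;
each value is the root of the current inorder slice — split it at that
value, recurse on the right subtree first, then the left.
Recursive splits:
  root=3; inorder splits into left=[], right=[14, 15, 17, 21, 23, 28]
  root=15; inorder splits into left=[14], right=[17, 21, 23, 28]
  root=23; inorder splits into left=[17, 21], right=[28]
  root=28; inorder splits into left=[], right=[]
  root=17; inorder splits into left=[], right=[21]
  root=21; inorder splits into left=[], right=[]
  root=14; inorder splits into left=[], right=[]
Reconstructed level-order: [3, 15, 14, 23, 17, 28, 21]


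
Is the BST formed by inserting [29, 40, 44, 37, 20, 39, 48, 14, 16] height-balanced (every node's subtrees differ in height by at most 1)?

Tree (level-order array): [29, 20, 40, 14, None, 37, 44, None, 16, None, 39, None, 48]
Definition: a tree is height-balanced if, at every node, |h(left) - h(right)| <= 1 (empty subtree has height -1).
Bottom-up per-node check:
  node 16: h_left=-1, h_right=-1, diff=0 [OK], height=0
  node 14: h_left=-1, h_right=0, diff=1 [OK], height=1
  node 20: h_left=1, h_right=-1, diff=2 [FAIL (|1--1|=2 > 1)], height=2
  node 39: h_left=-1, h_right=-1, diff=0 [OK], height=0
  node 37: h_left=-1, h_right=0, diff=1 [OK], height=1
  node 48: h_left=-1, h_right=-1, diff=0 [OK], height=0
  node 44: h_left=-1, h_right=0, diff=1 [OK], height=1
  node 40: h_left=1, h_right=1, diff=0 [OK], height=2
  node 29: h_left=2, h_right=2, diff=0 [OK], height=3
Node 20 violates the condition: |1 - -1| = 2 > 1.
Result: Not balanced


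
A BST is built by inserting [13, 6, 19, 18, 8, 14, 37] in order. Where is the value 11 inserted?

Starting tree (level order): [13, 6, 19, None, 8, 18, 37, None, None, 14]
Insertion path: 13 -> 6 -> 8
Result: insert 11 as right child of 8
Final tree (level order): [13, 6, 19, None, 8, 18, 37, None, 11, 14]


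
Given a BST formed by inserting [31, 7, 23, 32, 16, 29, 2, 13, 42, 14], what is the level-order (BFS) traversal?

Tree insertion order: [31, 7, 23, 32, 16, 29, 2, 13, 42, 14]
Tree (level-order array): [31, 7, 32, 2, 23, None, 42, None, None, 16, 29, None, None, 13, None, None, None, None, 14]
BFS from the root, enqueuing left then right child of each popped node:
  queue [31] -> pop 31, enqueue [7, 32], visited so far: [31]
  queue [7, 32] -> pop 7, enqueue [2, 23], visited so far: [31, 7]
  queue [32, 2, 23] -> pop 32, enqueue [42], visited so far: [31, 7, 32]
  queue [2, 23, 42] -> pop 2, enqueue [none], visited so far: [31, 7, 32, 2]
  queue [23, 42] -> pop 23, enqueue [16, 29], visited so far: [31, 7, 32, 2, 23]
  queue [42, 16, 29] -> pop 42, enqueue [none], visited so far: [31, 7, 32, 2, 23, 42]
  queue [16, 29] -> pop 16, enqueue [13], visited so far: [31, 7, 32, 2, 23, 42, 16]
  queue [29, 13] -> pop 29, enqueue [none], visited so far: [31, 7, 32, 2, 23, 42, 16, 29]
  queue [13] -> pop 13, enqueue [14], visited so far: [31, 7, 32, 2, 23, 42, 16, 29, 13]
  queue [14] -> pop 14, enqueue [none], visited so far: [31, 7, 32, 2, 23, 42, 16, 29, 13, 14]
Result: [31, 7, 32, 2, 23, 42, 16, 29, 13, 14]


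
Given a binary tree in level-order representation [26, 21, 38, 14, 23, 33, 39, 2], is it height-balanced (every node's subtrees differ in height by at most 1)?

Tree (level-order array): [26, 21, 38, 14, 23, 33, 39, 2]
Definition: a tree is height-balanced if, at every node, |h(left) - h(right)| <= 1 (empty subtree has height -1).
Bottom-up per-node check:
  node 2: h_left=-1, h_right=-1, diff=0 [OK], height=0
  node 14: h_left=0, h_right=-1, diff=1 [OK], height=1
  node 23: h_left=-1, h_right=-1, diff=0 [OK], height=0
  node 21: h_left=1, h_right=0, diff=1 [OK], height=2
  node 33: h_left=-1, h_right=-1, diff=0 [OK], height=0
  node 39: h_left=-1, h_right=-1, diff=0 [OK], height=0
  node 38: h_left=0, h_right=0, diff=0 [OK], height=1
  node 26: h_left=2, h_right=1, diff=1 [OK], height=3
All nodes satisfy the balance condition.
Result: Balanced


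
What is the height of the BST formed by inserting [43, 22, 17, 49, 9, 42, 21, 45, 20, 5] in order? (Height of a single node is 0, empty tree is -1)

Insertion order: [43, 22, 17, 49, 9, 42, 21, 45, 20, 5]
Tree (level-order array): [43, 22, 49, 17, 42, 45, None, 9, 21, None, None, None, None, 5, None, 20]
Compute height bottom-up (empty subtree = -1):
  height(5) = 1 + max(-1, -1) = 0
  height(9) = 1 + max(0, -1) = 1
  height(20) = 1 + max(-1, -1) = 0
  height(21) = 1 + max(0, -1) = 1
  height(17) = 1 + max(1, 1) = 2
  height(42) = 1 + max(-1, -1) = 0
  height(22) = 1 + max(2, 0) = 3
  height(45) = 1 + max(-1, -1) = 0
  height(49) = 1 + max(0, -1) = 1
  height(43) = 1 + max(3, 1) = 4
Height = 4


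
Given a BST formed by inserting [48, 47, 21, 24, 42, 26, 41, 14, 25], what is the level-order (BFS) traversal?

Tree insertion order: [48, 47, 21, 24, 42, 26, 41, 14, 25]
Tree (level-order array): [48, 47, None, 21, None, 14, 24, None, None, None, 42, 26, None, 25, 41]
BFS from the root, enqueuing left then right child of each popped node:
  queue [48] -> pop 48, enqueue [47], visited so far: [48]
  queue [47] -> pop 47, enqueue [21], visited so far: [48, 47]
  queue [21] -> pop 21, enqueue [14, 24], visited so far: [48, 47, 21]
  queue [14, 24] -> pop 14, enqueue [none], visited so far: [48, 47, 21, 14]
  queue [24] -> pop 24, enqueue [42], visited so far: [48, 47, 21, 14, 24]
  queue [42] -> pop 42, enqueue [26], visited so far: [48, 47, 21, 14, 24, 42]
  queue [26] -> pop 26, enqueue [25, 41], visited so far: [48, 47, 21, 14, 24, 42, 26]
  queue [25, 41] -> pop 25, enqueue [none], visited so far: [48, 47, 21, 14, 24, 42, 26, 25]
  queue [41] -> pop 41, enqueue [none], visited so far: [48, 47, 21, 14, 24, 42, 26, 25, 41]
Result: [48, 47, 21, 14, 24, 42, 26, 25, 41]


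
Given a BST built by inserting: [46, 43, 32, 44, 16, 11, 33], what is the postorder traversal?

Tree insertion order: [46, 43, 32, 44, 16, 11, 33]
Tree (level-order array): [46, 43, None, 32, 44, 16, 33, None, None, 11]
Postorder traversal: [11, 16, 33, 32, 44, 43, 46]


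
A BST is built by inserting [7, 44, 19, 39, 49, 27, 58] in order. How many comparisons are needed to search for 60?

Search path for 60: 7 -> 44 -> 49 -> 58
Found: False
Comparisons: 4


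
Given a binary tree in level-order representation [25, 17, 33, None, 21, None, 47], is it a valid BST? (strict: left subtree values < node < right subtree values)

Level-order array: [25, 17, 33, None, 21, None, 47]
Validate using subtree bounds (lo, hi): at each node, require lo < value < hi,
then recurse left with hi=value and right with lo=value.
Preorder trace (stopping at first violation):
  at node 25 with bounds (-inf, +inf): OK
  at node 17 with bounds (-inf, 25): OK
  at node 21 with bounds (17, 25): OK
  at node 33 with bounds (25, +inf): OK
  at node 47 with bounds (33, +inf): OK
No violation found at any node.
Result: Valid BST


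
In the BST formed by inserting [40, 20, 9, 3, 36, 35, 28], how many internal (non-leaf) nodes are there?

Tree built from: [40, 20, 9, 3, 36, 35, 28]
Tree (level-order array): [40, 20, None, 9, 36, 3, None, 35, None, None, None, 28]
Rule: An internal node has at least one child.
Per-node child counts:
  node 40: 1 child(ren)
  node 20: 2 child(ren)
  node 9: 1 child(ren)
  node 3: 0 child(ren)
  node 36: 1 child(ren)
  node 35: 1 child(ren)
  node 28: 0 child(ren)
Matching nodes: [40, 20, 9, 36, 35]
Count of internal (non-leaf) nodes: 5


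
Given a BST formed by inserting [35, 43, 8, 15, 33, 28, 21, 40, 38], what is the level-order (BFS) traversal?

Tree insertion order: [35, 43, 8, 15, 33, 28, 21, 40, 38]
Tree (level-order array): [35, 8, 43, None, 15, 40, None, None, 33, 38, None, 28, None, None, None, 21]
BFS from the root, enqueuing left then right child of each popped node:
  queue [35] -> pop 35, enqueue [8, 43], visited so far: [35]
  queue [8, 43] -> pop 8, enqueue [15], visited so far: [35, 8]
  queue [43, 15] -> pop 43, enqueue [40], visited so far: [35, 8, 43]
  queue [15, 40] -> pop 15, enqueue [33], visited so far: [35, 8, 43, 15]
  queue [40, 33] -> pop 40, enqueue [38], visited so far: [35, 8, 43, 15, 40]
  queue [33, 38] -> pop 33, enqueue [28], visited so far: [35, 8, 43, 15, 40, 33]
  queue [38, 28] -> pop 38, enqueue [none], visited so far: [35, 8, 43, 15, 40, 33, 38]
  queue [28] -> pop 28, enqueue [21], visited so far: [35, 8, 43, 15, 40, 33, 38, 28]
  queue [21] -> pop 21, enqueue [none], visited so far: [35, 8, 43, 15, 40, 33, 38, 28, 21]
Result: [35, 8, 43, 15, 40, 33, 38, 28, 21]
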